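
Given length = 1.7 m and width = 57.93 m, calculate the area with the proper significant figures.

area = 1.7 m × 57.93 m = 98.481 m².
1.7 has 2 significant figures; 57.93 has 4.
Division/multiplication keeps the fewest: 2 significant figures.
Rounded: 98 m².

98 m²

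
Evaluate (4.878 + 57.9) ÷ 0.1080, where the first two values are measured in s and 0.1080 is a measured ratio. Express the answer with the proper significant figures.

581 s

4.878 s + 57.9 s = 62.778 s; the sum is limited to 1 decimal place (3 s.f.).
Carrying full precision, 62.778 ÷ 0.1080 = 581.277777778… s; 0.1080 has 4 s.f., so the result keeps min(3, 4) = 3 s.f.
Rounded to 3 significant figures: 581 s.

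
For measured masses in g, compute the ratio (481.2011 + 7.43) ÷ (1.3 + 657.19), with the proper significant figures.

481.2011 + 7.43 = 488.6311, limited to 2 d.p. → 5 s.f.; 1.3 + 657.19 = 658.49, limited to 1 d.p. → 4 s.f.
Carrying full precision, 488.6311 ÷ 658.49 = 0.74204786709…; keep min(5, 4) = 4 s.f.
Rounded to 4 significant figures: 0.7420.

0.7420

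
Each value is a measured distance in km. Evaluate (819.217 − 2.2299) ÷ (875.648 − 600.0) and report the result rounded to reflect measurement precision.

2.964

819.217 − 2.2299 = 816.9871, limited to 3 d.p. → 6 s.f.; 875.648 − 600.0 = 275.648, limited to 1 d.p. → 4 s.f.
Carrying full precision, 816.9871 ÷ 275.648 = 2.96387820699…; keep min(6, 4) = 4 s.f.
Rounded to 4 significant figures: 2.964.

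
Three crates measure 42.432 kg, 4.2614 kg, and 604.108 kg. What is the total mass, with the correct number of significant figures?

42.432 kg + 4.2614 kg + 604.108 kg = 650.8014 kg.
Addition/subtraction keeps the fewest decimal places: 42.432 → 3 decimal places, 4.2614 → 4 decimal places, 604.108 → 3 decimal places; limit is 3.
Rounded to 3 decimal places: 650.801 kg.

650.801 kg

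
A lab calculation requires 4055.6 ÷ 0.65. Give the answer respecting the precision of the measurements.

6.2 × 10³

4055.6 ÷ 0.65 = 6239.38461538…
Multiplication/division keeps the fewest significant figures: 4055.6 → 5 s.f., 0.65 → 2 s.f.; limit is 2.
Rounded to 2 significant figures: 6.2 × 10³.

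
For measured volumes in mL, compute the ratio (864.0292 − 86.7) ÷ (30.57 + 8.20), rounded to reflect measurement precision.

864.0292 − 86.7 = 777.3292, limited to 1 d.p. → 4 s.f.; 30.57 + 8.20 = 38.77, limited to 2 d.p. → 4 s.f.
Carrying full precision, 777.3292 ÷ 38.77 = 20.0497601238…; keep min(4, 4) = 4 s.f.
Rounded to 4 significant figures: 20.05.

20.05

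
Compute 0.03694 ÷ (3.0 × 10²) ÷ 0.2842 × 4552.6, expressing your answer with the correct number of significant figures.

0.03694 ÷ (3.0 × 10²) ÷ 0.2842 × 4552.6 = 1.97247295332…
Multiplication/division keeps the fewest significant figures: 0.03694 → 4 s.f., 3.0 × 10² → 2 s.f., 0.2842 → 4 s.f., 4552.6 → 5 s.f.; limit is 2.
Rounded to 2 significant figures: 2.0.

2.0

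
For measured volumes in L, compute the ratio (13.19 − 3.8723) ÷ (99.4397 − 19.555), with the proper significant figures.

0.117

13.19 − 3.8723 = 9.3177, limited to 2 d.p. → 3 s.f.; 99.4397 − 19.555 = 79.8847, limited to 3 d.p. → 5 s.f.
Carrying full precision, 9.3177 ÷ 79.8847 = 0.116639356473…; keep min(3, 5) = 3 s.f.
Rounded to 3 significant figures: 0.117.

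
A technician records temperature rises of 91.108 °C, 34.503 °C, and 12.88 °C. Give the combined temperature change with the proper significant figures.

1.3849 × 10^2 °C

91.108 °C + 34.503 °C + 12.88 °C = 138.491 °C.
Addition/subtraction keeps the fewest decimal places: 91.108 → 3 decimal places, 34.503 → 3 decimal places, 12.88 → 2 decimal places; limit is 2.
Rounded to 2 decimal places: 1.3849 × 10^2 °C.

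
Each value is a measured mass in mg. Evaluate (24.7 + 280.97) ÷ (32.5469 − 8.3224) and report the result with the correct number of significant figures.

12.62

24.7 + 280.97 = 305.67, limited to 1 d.p. → 4 s.f.; 32.5469 − 8.3224 = 24.2245, limited to 4 d.p. → 6 s.f.
Carrying full precision, 305.67 ÷ 24.2245 = 12.6182170943…; keep min(4, 6) = 4 s.f.
Rounded to 4 significant figures: 12.62.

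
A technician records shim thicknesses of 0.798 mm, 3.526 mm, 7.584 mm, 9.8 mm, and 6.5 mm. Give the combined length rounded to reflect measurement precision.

0.798 mm + 3.526 mm + 7.584 mm + 9.8 mm + 6.5 mm = 28.208 mm.
Addition/subtraction keeps the fewest decimal places: 0.798 → 3 decimal places, 3.526 → 3 decimal places, 7.584 → 3 decimal places, 9.8 → 1 decimal place, 6.5 → 1 decimal place; limit is 1.
Rounded to 1 decimal place: 28.2 mm.

28.2 mm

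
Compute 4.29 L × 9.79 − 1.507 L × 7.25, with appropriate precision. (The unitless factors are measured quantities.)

4.29 × 9.79 = 41.9991 → 42.0 L (3 s.f., last digit at the 10^-1 place).
1.507 × 7.25 = 10.92575 → 10.9 L (3 s.f., last digit at the 10^-1 place).
Difference: 31.07335 L; keep the coarser place, 10^-1.
Result: 31.1 L.

31.1 L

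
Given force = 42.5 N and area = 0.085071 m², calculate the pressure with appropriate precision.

pressure = 42.5 N ÷ 0.085071 m² = 499.582701508… Pa.
42.5 has 3 significant figures; 0.085071 has 5.
Division/multiplication keeps the fewest: 3 significant figures.
Rounded: 5.00 × 10² Pa.

5.00 × 10² Pa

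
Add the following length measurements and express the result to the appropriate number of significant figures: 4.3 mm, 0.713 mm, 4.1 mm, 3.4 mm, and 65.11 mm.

77.6 mm

4.3 mm + 0.713 mm + 4.1 mm + 3.4 mm + 65.11 mm = 77.623 mm.
Addition/subtraction keeps the fewest decimal places: 4.3 → 1 decimal place, 0.713 → 3 decimal places, 4.1 → 1 decimal place, 3.4 → 1 decimal place, 65.11 → 2 decimal places; limit is 1.
Rounded to 1 decimal place: 77.6 mm.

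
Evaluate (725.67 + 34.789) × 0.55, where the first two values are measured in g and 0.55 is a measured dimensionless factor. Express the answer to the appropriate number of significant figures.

725.67 g + 34.789 g = 760.459 g; the sum is limited to 2 decimal places (5 s.f.).
Carrying full precision, 760.459 × 0.55 = 418.25245 g; 0.55 has 2 s.f., so the result keeps min(5, 2) = 2 s.f.
Rounded to 2 significant figures: 4.2 × 10^2 g.

4.2 × 10^2 g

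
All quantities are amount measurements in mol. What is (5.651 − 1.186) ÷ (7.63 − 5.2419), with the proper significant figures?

1.87

5.651 − 1.186 = 4.465, limited to 3 d.p. → 4 s.f.; 7.63 − 5.2419 = 2.3881, limited to 2 d.p. → 3 s.f.
Carrying full precision, 4.465 ÷ 2.3881 = 1.86968719903…; keep min(4, 3) = 3 s.f.
Rounded to 3 significant figures: 1.87.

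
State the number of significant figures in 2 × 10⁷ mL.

1

2 × 10⁷: in scientific notation every digit of the coefficient is significant.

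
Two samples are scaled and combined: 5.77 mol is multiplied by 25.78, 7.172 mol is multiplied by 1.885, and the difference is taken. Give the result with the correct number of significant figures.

1.35 × 10² mol

5.77 × 25.78 = 148.7506 → 1.49 × 10² mol (3 s.f., last digit at the 10^0 place).
7.172 × 1.885 = 13.51922 → 13.52 mol (4 s.f., last digit at the 10^-2 place).
Difference: 135.23138 mol; keep the coarser place, 10^0.
Result: 1.35 × 10² mol.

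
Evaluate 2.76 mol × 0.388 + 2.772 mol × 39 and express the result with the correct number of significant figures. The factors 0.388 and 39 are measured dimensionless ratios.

1.1 × 10^2 mol

2.76 × 0.388 = 1.07088 → 1.07 mol (3 s.f., last digit at the 10^-2 place).
2.772 × 39 = 108.108 → 1.1 × 10^2 mol (2 s.f., last digit at the 10^1 place).
Sum: 109.17888 mol; keep the coarser place, 10^1.
Result: 1.1 × 10^2 mol.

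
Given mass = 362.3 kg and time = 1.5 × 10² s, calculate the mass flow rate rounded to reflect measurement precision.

2.4 kg/s

mass flow rate = 362.3 kg ÷ 1.5 × 10² s = 2.41533333333… kg/s.
362.3 has 4 significant figures; 1.5 × 10² has 2.
Division/multiplication keeps the fewest: 2 significant figures.
Rounded: 2.4 kg/s.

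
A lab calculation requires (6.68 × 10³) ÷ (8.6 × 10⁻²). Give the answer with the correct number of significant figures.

(6.68 × 10³) ÷ (8.6 × 10⁻²) = 77674.4186047…
Multiplication/division keeps the fewest significant figures: 6.68 × 10³ → 3 s.f., 8.6 × 10⁻² → 2 s.f.; limit is 2.
Rounded to 2 significant figures: 7.8 × 10⁴.

7.8 × 10⁴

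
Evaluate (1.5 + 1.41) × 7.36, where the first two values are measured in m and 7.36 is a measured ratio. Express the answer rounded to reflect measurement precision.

21 m

1.5 m + 1.41 m = 2.91 m; the sum is limited to 1 decimal place (2 s.f.).
Carrying full precision, 2.91 × 7.36 = 21.4176 m; 7.36 has 3 s.f., so the result keeps min(2, 3) = 2 s.f.
Rounded to 2 significant figures: 21 m.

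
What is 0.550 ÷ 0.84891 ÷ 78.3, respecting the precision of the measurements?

0.550 ÷ 0.84891 ÷ 78.3 = 0.008274452704…
Multiplication/division keeps the fewest significant figures: 0.550 → 3 s.f., 0.84891 → 5 s.f., 78.3 → 3 s.f.; limit is 3.
Rounded to 3 significant figures: 0.00827.

0.00827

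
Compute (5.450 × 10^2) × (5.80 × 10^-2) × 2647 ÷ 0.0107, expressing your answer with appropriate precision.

7.82 × 10^6

(5.450 × 10^2) × (5.80 × 10^-2) × 2647 ÷ 0.0107 = 7819782.24299…
Multiplication/division keeps the fewest significant figures: 5.450 × 10^2 → 4 s.f., 5.80 × 10^-2 → 3 s.f., 2647 → 4 s.f., 0.0107 → 3 s.f.; limit is 3.
Rounded to 3 significant figures: 7.82 × 10^6.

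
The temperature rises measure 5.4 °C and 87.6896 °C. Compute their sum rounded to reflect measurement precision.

93.1 °C

5.4 °C + 87.6896 °C = 93.0896 °C.
Addition/subtraction keeps the fewest decimal places: 5.4 → 1 decimal place, 87.6896 → 4 decimal places; limit is 1.
Rounded to 1 decimal place: 93.1 °C.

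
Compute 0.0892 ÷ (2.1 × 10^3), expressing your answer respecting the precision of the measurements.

4.2 × 10^-5

0.0892 ÷ (2.1 × 10^3) = 0.0000424761904762…
Multiplication/division keeps the fewest significant figures: 0.0892 → 3 s.f., 2.1 × 10^3 → 2 s.f.; limit is 2.
Rounded to 2 significant figures: 4.2 × 10^-5.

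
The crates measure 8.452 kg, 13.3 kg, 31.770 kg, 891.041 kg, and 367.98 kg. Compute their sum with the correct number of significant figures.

1312.5 kg

8.452 kg + 13.3 kg + 31.770 kg + 891.041 kg + 367.98 kg = 1312.543 kg.
Addition/subtraction keeps the fewest decimal places: 8.452 → 3 decimal places, 13.3 → 1 decimal place, 31.770 → 3 decimal places, 891.041 → 3 decimal places, 367.98 → 2 decimal places; limit is 1.
Rounded to 1 decimal place: 1312.5 kg.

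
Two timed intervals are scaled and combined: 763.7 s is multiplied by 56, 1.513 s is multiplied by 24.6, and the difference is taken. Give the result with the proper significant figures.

4.3 × 10^4 s

763.7 × 56 = 42767.2 → 4.3 × 10^4 s (2 s.f., last digit at the 10^3 place).
1.513 × 24.6 = 37.2198 → 37.2 s (3 s.f., last digit at the 10^-1 place).
Difference: 42729.9802 s; keep the coarser place, 10^3.
Result: 4.3 × 10^4 s.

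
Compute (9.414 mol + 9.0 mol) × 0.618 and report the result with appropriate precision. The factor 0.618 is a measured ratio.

9.414 mol + 9.0 mol = 18.414 mol; the sum is limited to 1 decimal place (3 s.f.).
Carrying full precision, 18.414 × 0.618 = 11.379852 mol; 0.618 has 3 s.f., so the result keeps min(3, 3) = 3 s.f.
Rounded to 3 significant figures: 11.4 mol.

11.4 mol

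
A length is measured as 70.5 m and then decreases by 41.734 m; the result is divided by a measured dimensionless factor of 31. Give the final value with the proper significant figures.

0.93 m

70.5 m − 41.734 m = 28.766 m; the difference is limited to 1 decimal place (3 s.f.).
Carrying full precision, 28.766 ÷ 31 = 0.927935483871… m; 31 has 2 s.f., so the result keeps min(3, 2) = 2 s.f.
Rounded to 2 significant figures: 0.93 m.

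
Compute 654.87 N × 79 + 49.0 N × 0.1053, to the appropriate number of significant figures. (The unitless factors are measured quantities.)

654.87 × 79 = 51734.73 → 5.2 × 10^4 N (2 s.f., last digit at the 10^3 place).
49.0 × 0.1053 = 5.1597 → 5.16 N (3 s.f., last digit at the 10^-2 place).
Sum: 51739.8897 N; keep the coarser place, 10^3.
Result: 5.2 × 10^4 N.

5.2 × 10^4 N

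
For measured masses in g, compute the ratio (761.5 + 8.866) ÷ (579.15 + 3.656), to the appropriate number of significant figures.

1.322

761.5 + 8.866 = 770.366, limited to 1 d.p. → 4 s.f.; 579.15 + 3.656 = 582.806, limited to 2 d.p. → 5 s.f.
Carrying full precision, 770.366 ÷ 582.806 = 1.32182235598…; keep min(4, 5) = 4 s.f.
Rounded to 4 significant figures: 1.322.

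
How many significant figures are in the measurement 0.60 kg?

0.60: leading zeros are not significant; trailing zeros after a decimal point are significant.

2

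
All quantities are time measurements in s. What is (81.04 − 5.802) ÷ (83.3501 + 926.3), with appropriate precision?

0.07452

81.04 − 5.802 = 75.238, limited to 2 d.p. → 4 s.f.; 83.3501 + 926.3 = 1009.6501, limited to 1 d.p. → 5 s.f.
Carrying full precision, 75.238 ÷ 1009.6501 = 0.0745188853049…; keep min(4, 5) = 4 s.f.
Rounded to 4 significant figures: 0.07452.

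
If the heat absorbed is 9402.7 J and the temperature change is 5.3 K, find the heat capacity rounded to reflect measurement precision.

heat capacity = 9402.7 J ÷ 5.3 K = 1774.09433962… J/K.
9402.7 has 5 significant figures; 5.3 has 2.
Division/multiplication keeps the fewest: 2 significant figures.
Rounded: 1.8 × 10^3 J/K.

1.8 × 10^3 J/K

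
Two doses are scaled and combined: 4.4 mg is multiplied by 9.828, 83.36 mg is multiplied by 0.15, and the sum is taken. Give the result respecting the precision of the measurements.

56 mg

4.4 × 9.828 = 43.2432 → 43 mg (2 s.f., last digit at the 10^0 place).
83.36 × 0.15 = 12.504 → 13 mg (2 s.f., last digit at the 10^0 place).
Sum: 55.7472 mg; keep the coarser place, 10^0.
Result: 56 mg.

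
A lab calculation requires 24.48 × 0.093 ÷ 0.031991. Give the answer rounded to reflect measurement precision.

24.48 × 0.093 ÷ 0.031991 = 71.1650151605…
Multiplication/division keeps the fewest significant figures: 24.48 → 4 s.f., 0.093 → 2 s.f., 0.031991 → 5 s.f.; limit is 2.
Rounded to 2 significant figures: 71.

71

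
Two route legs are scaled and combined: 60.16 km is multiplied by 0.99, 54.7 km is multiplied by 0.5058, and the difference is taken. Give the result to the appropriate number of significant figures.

32 km

60.16 × 0.99 = 59.5584 → 60. km (2 s.f., last digit at the 10^0 place).
54.7 × 0.5058 = 27.66726 → 27.7 km (3 s.f., last digit at the 10^-1 place).
Difference: 31.89114 km; keep the coarser place, 10^0.
Result: 32 km.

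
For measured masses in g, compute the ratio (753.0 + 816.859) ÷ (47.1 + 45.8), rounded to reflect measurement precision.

16.9

753.0 + 816.859 = 1569.859, limited to 1 d.p. → 5 s.f.; 47.1 + 45.8 = 92.9, limited to 1 d.p. → 3 s.f.
Carrying full precision, 1569.859 ÷ 92.9 = 16.8983745963…; keep min(5, 3) = 3 s.f.
Rounded to 3 significant figures: 16.9.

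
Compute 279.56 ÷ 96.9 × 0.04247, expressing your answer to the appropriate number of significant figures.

0.123

279.56 ÷ 96.9 × 0.04247 = 0.122527484004…
Multiplication/division keeps the fewest significant figures: 279.56 → 5 s.f., 96.9 → 3 s.f., 0.04247 → 4 s.f.; limit is 3.
Rounded to 3 significant figures: 0.123.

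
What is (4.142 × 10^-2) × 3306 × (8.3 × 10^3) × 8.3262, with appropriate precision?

9.5 × 10^6

(4.142 × 10^-2) × 3306 × (8.3 × 10^3) × 8.3262 = 9463196.86352…
Multiplication/division keeps the fewest significant figures: 4.142 × 10^-2 → 4 s.f., 3306 → 4 s.f., 8.3 × 10^3 → 2 s.f., 8.3262 → 5 s.f.; limit is 2.
Rounded to 2 significant figures: 9.5 × 10^6.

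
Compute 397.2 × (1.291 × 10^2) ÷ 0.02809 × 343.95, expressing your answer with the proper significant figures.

397.2 × (1.291 × 10^2) ÷ 0.02809 × 343.95 = 627883480.028…
Multiplication/division keeps the fewest significant figures: 397.2 → 4 s.f., 1.291 × 10^2 → 4 s.f., 0.02809 → 4 s.f., 343.95 → 5 s.f.; limit is 4.
Rounded to 4 significant figures: 6.279 × 10^8.

6.279 × 10^8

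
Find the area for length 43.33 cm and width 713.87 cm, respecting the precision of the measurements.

area = 43.33 cm × 713.87 cm = 30931.9871 cm².
43.33 has 4 significant figures; 713.87 has 5.
Division/multiplication keeps the fewest: 4 significant figures.
Rounded: 3.093 × 10^4 cm².

3.093 × 10^4 cm²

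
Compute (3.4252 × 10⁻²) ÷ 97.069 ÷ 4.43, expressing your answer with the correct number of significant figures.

7.97 × 10⁻⁵

(3.4252 × 10⁻²) ÷ 97.069 ÷ 4.43 = 0.0000796529112532…
Multiplication/division keeps the fewest significant figures: 3.4252 × 10⁻² → 5 s.f., 97.069 → 5 s.f., 4.43 → 3 s.f.; limit is 3.
Rounded to 3 significant figures: 7.97 × 10⁻⁵.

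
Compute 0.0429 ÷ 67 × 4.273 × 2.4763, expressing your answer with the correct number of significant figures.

0.0429 ÷ 67 × 4.273 × 2.4763 = 0.00677514571209…
Multiplication/division keeps the fewest significant figures: 0.0429 → 3 s.f., 67 → 2 s.f., 4.273 → 4 s.f., 2.4763 → 5 s.f.; limit is 2.
Rounded to 2 significant figures: 0.0068.

0.0068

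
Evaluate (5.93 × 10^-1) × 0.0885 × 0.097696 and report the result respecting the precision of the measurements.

0.00513

(5.93 × 10^-1) × 0.0885 × 0.097696 = 0.005127134928
Multiplication/division keeps the fewest significant figures: 5.93 × 10^-1 → 3 s.f., 0.0885 → 3 s.f., 0.097696 → 5 s.f.; limit is 3.
Rounded to 3 significant figures: 0.00513.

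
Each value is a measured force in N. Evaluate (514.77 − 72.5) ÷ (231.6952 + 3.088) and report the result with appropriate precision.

1.884

514.77 − 72.5 = 442.27, limited to 1 d.p. → 4 s.f.; 231.6952 + 3.088 = 234.7832, limited to 3 d.p. → 6 s.f.
Carrying full precision, 442.27 ÷ 234.7832 = 1.88373784836…; keep min(4, 6) = 4 s.f.
Rounded to 4 significant figures: 1.884.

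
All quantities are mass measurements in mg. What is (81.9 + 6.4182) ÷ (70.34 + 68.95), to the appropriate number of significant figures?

0.634

81.9 + 6.4182 = 88.3182, limited to 1 d.p. → 3 s.f.; 70.34 + 68.95 = 139.29, limited to 2 d.p. → 5 s.f.
Carrying full precision, 88.3182 ÷ 139.29 = 0.634059875081…; keep min(3, 5) = 3 s.f.
Rounded to 3 significant figures: 0.634.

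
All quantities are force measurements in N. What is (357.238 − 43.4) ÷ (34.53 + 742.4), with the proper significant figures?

0.4039

357.238 − 43.4 = 313.838, limited to 1 d.p. → 4 s.f.; 34.53 + 742.4 = 776.93, limited to 1 d.p. → 4 s.f.
Carrying full precision, 313.838 ÷ 776.93 = 0.403946301469…; keep min(4, 4) = 4 s.f.
Rounded to 4 significant figures: 0.4039.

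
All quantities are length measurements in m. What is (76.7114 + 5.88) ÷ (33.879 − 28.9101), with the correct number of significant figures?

16.62

76.7114 + 5.88 = 82.5914, limited to 2 d.p. → 4 s.f.; 33.879 − 28.9101 = 4.9689, limited to 3 d.p. → 4 s.f.
Carrying full precision, 82.5914 ÷ 4.9689 = 16.6216667673…; keep min(4, 4) = 4 s.f.
Rounded to 4 significant figures: 16.62.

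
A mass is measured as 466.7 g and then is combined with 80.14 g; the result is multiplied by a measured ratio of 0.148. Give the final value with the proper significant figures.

80.9 g

466.7 g + 80.14 g = 546.84 g; the sum is limited to 1 decimal place (4 s.f.).
Carrying full precision, 546.84 × 0.148 = 80.93232 g; 0.148 has 3 s.f., so the result keeps min(4, 3) = 3 s.f.
Rounded to 3 significant figures: 80.9 g.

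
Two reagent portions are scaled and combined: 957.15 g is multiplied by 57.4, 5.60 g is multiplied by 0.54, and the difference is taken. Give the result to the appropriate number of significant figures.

957.15 × 57.4 = 54940.41 → 5.49 × 10⁴ g (3 s.f., last digit at the 10^2 place).
5.60 × 0.54 = 3.024 → 3.0 g (2 s.f., last digit at the 10^-1 place).
Difference: 54937.386 g; keep the coarser place, 10^2.
Result: 5.49 × 10⁴ g.

5.49 × 10⁴ g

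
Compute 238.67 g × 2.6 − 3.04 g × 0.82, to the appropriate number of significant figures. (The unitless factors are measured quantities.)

238.67 × 2.6 = 620.542 → 6.2 × 10^2 g (2 s.f., last digit at the 10^1 place).
3.04 × 0.82 = 2.4928 → 2.5 g (2 s.f., last digit at the 10^-1 place).
Difference: 618.0492 g; keep the coarser place, 10^1.
Result: 6.2 × 10^2 g.

6.2 × 10^2 g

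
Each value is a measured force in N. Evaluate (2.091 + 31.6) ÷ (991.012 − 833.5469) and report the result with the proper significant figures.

0.214

2.091 + 31.6 = 33.691, limited to 1 d.p. → 3 s.f.; 991.012 − 833.5469 = 157.4651, limited to 3 d.p. → 6 s.f.
Carrying full precision, 33.691 ÷ 157.4651 = 0.213958521603…; keep min(3, 6) = 3 s.f.
Rounded to 3 significant figures: 0.214.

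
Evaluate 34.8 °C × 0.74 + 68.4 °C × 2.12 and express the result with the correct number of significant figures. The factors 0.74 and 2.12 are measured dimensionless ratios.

171 °C

34.8 × 0.74 = 25.752 → 26 °C (2 s.f., last digit at the 10^0 place).
68.4 × 2.12 = 145.008 → 145 °C (3 s.f., last digit at the 10^0 place).
Sum: 170.76 °C; keep the coarser place, 10^0.
Result: 171 °C.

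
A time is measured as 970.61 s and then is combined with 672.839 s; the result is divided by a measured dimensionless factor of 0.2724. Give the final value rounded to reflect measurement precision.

6033 s

970.61 s + 672.839 s = 1643.449 s; the sum is limited to 2 decimal places (6 s.f.).
Carrying full precision, 1643.449 ÷ 0.2724 = 6033.2195301… s; 0.2724 has 4 s.f., so the result keeps min(6, 4) = 4 s.f.
Rounded to 4 significant figures: 6033 s.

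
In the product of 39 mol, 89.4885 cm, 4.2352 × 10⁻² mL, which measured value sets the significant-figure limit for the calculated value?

39 mol → 2 s.f.; 89.4885 cm → 6 s.f.; 4.2352 × 10⁻² mL → 5 s.f.
The fewest is 2 significant figures, from 39 mol.

39 mol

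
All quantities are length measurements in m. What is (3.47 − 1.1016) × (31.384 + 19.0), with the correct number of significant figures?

3.47 − 1.1016 = 2.3684, limited to 2 d.p. → 3 s.f.; 31.384 + 19.0 = 50.384, limited to 1 d.p. → 3 s.f.
Carrying full precision, 2.3684 × 50.384 = 119.3294656; keep min(3, 3) = 3 s.f.
Rounded to 3 significant figures: 119 m².

119 m²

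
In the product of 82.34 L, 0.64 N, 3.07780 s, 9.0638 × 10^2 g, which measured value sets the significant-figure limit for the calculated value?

82.34 L → 4 s.f.; 0.64 N → 2 s.f.; 3.07780 s → 6 s.f.; 9.0638 × 10^2 g → 5 s.f.
The fewest is 2 significant figures, from 0.64 N.

0.64 N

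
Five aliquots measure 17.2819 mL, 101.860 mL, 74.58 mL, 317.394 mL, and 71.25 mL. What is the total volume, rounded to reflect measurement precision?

17.2819 mL + 101.860 mL + 74.58 mL + 317.394 mL + 71.25 mL = 582.3659 mL.
Addition/subtraction keeps the fewest decimal places: 17.2819 → 4 decimal places, 101.860 → 3 decimal places, 74.58 → 2 decimal places, 317.394 → 3 decimal places, 71.25 → 2 decimal places; limit is 2.
Rounded to 2 decimal places: 582.37 mL.

582.37 mL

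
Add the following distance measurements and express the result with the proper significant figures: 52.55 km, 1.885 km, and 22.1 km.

76.5 km

52.55 km + 1.885 km + 22.1 km = 76.535 km.
Addition/subtraction keeps the fewest decimal places: 52.55 → 2 decimal places, 1.885 → 3 decimal places, 22.1 → 1 decimal place; limit is 1.
Rounded to 1 decimal place: 76.5 km.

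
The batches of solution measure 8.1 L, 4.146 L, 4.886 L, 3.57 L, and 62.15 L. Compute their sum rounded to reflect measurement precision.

8.1 L + 4.146 L + 4.886 L + 3.57 L + 62.15 L = 82.852 L.
Addition/subtraction keeps the fewest decimal places: 8.1 → 1 decimal place, 4.146 → 3 decimal places, 4.886 → 3 decimal places, 3.57 → 2 decimal places, 62.15 → 2 decimal places; limit is 1.
Rounded to 1 decimal place: 82.9 L.

82.9 L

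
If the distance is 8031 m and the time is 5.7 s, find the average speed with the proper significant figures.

average speed = 8031 m ÷ 5.7 s = 1408.94736842… m/s.
8031 has 4 significant figures; 5.7 has 2.
Division/multiplication keeps the fewest: 2 significant figures.
Rounded: 1.4 × 10^3 m/s.

1.4 × 10^3 m/s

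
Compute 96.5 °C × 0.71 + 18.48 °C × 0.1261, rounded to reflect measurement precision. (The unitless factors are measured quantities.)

71 °C

96.5 × 0.71 = 68.515 → 69 °C (2 s.f., last digit at the 10^0 place).
18.48 × 0.1261 = 2.330328 → 2.330 °C (4 s.f., last digit at the 10^-3 place).
Sum: 70.845328 °C; keep the coarser place, 10^0.
Result: 71 °C.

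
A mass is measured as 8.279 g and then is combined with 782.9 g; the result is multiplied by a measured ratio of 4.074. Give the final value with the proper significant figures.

3223 g

8.279 g + 782.9 g = 791.179 g; the sum is limited to 1 decimal place (4 s.f.).
Carrying full precision, 791.179 × 4.074 = 3223.263246 g; 4.074 has 4 s.f., so the result keeps min(4, 4) = 4 s.f.
Rounded to 4 significant figures: 3223 g.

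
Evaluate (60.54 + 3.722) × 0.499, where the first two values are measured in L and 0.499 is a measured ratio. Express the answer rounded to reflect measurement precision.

32.1 L

60.54 L + 3.722 L = 64.262 L; the sum is limited to 2 decimal places (4 s.f.).
Carrying full precision, 64.262 × 0.499 = 32.066738 L; 0.499 has 3 s.f., so the result keeps min(4, 3) = 3 s.f.
Rounded to 3 significant figures: 32.1 L.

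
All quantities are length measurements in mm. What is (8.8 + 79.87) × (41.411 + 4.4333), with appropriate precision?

4.07 × 10^3 mm²

8.8 + 79.87 = 88.67, limited to 1 d.p. → 3 s.f.; 41.411 + 4.4333 = 45.8443, limited to 3 d.p. → 5 s.f.
Carrying full precision, 88.67 × 45.8443 = 4065.014081; keep min(3, 5) = 3 s.f.
Rounded to 3 significant figures: 4.07 × 10^3 mm².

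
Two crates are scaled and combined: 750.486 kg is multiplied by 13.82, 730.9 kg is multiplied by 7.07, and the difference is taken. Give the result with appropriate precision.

5.20 × 10^3 kg

750.486 × 13.82 = 10371.71652 → 1.037 × 10^4 kg (4 s.f., last digit at the 10^1 place).
730.9 × 7.07 = 5167.463 → 5.17 × 10^3 kg (3 s.f., last digit at the 10^1 place).
Difference: 5204.25352 kg; keep the coarser place, 10^1.
Result: 5.20 × 10^3 kg.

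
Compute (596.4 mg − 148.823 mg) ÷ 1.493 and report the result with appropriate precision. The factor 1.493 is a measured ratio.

299.8 mg

596.4 mg − 148.823 mg = 447.577 mg; the difference is limited to 1 decimal place (4 s.f.).
Carrying full precision, 447.577 ÷ 1.493 = 299.783657066… mg; 1.493 has 4 s.f., so the result keeps min(4, 4) = 4 s.f.
Rounded to 4 significant figures: 299.8 mg.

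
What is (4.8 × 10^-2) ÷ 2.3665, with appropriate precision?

(4.8 × 10^-2) ÷ 2.3665 = 0.0202831185295…
Multiplication/division keeps the fewest significant figures: 4.8 × 10^-2 → 2 s.f., 2.3665 → 5 s.f.; limit is 2.
Rounded to 2 significant figures: 0.020.

0.020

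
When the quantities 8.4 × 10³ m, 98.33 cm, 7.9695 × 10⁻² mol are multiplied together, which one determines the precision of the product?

8.4 × 10³ m

8.4 × 10³ m → 2 s.f.; 98.33 cm → 4 s.f.; 7.9695 × 10⁻² mol → 5 s.f.
The fewest is 2 significant figures, from 8.4 × 10³ m.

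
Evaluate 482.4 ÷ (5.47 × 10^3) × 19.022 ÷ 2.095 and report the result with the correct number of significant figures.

482.4 ÷ (5.47 × 10^3) × 19.022 ÷ 2.095 = 0.800741104659…
Multiplication/division keeps the fewest significant figures: 482.4 → 4 s.f., 5.47 × 10^3 → 3 s.f., 19.022 → 5 s.f., 2.095 → 4 s.f.; limit is 3.
Rounded to 3 significant figures: 0.801.

0.801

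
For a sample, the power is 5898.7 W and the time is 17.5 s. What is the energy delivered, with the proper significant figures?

1.03 × 10^5 J

energy delivered = 5898.7 W × 17.5 s = 103227.25 J.
5898.7 has 5 significant figures; 17.5 has 3.
Division/multiplication keeps the fewest: 3 significant figures.
Rounded: 1.03 × 10^5 J.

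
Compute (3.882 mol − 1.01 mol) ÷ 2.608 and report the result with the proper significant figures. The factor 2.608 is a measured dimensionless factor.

3.882 mol − 1.01 mol = 2.872 mol; the difference is limited to 2 decimal places (3 s.f.).
Carrying full precision, 2.872 ÷ 2.608 = 1.10122699387… mol; 2.608 has 4 s.f., so the result keeps min(3, 4) = 3 s.f.
Rounded to 3 significant figures: 1.10 mol.

1.10 mol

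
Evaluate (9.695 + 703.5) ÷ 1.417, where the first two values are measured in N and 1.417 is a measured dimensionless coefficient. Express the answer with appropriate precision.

5.033 × 10^2 N

9.695 N + 703.5 N = 713.195 N; the sum is limited to 1 decimal place (4 s.f.).
Carrying full precision, 713.195 ÷ 1.417 = 503.313338038… N; 1.417 has 4 s.f., so the result keeps min(4, 4) = 4 s.f.
Rounded to 4 significant figures: 5.033 × 10^2 N.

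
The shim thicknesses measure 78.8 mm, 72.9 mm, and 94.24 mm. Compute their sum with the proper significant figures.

78.8 mm + 72.9 mm + 94.24 mm = 245.94 mm.
Addition/subtraction keeps the fewest decimal places: 78.8 → 1 decimal place, 72.9 → 1 decimal place, 94.24 → 2 decimal places; limit is 1.
Rounded to 1 decimal place: 245.9 mm.

245.9 mm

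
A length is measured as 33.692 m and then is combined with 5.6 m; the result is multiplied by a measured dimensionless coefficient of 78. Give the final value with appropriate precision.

3.1 × 10^3 m

33.692 m + 5.6 m = 39.292 m; the sum is limited to 1 decimal place (3 s.f.).
Carrying full precision, 39.292 × 78 = 3064.776 m; 78 has 2 s.f., so the result keeps min(3, 2) = 2 s.f.
Rounded to 2 significant figures: 3.1 × 10^3 m.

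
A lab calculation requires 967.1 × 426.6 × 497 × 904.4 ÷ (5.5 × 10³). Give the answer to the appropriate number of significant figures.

967.1 × 426.6 × 497 × 904.4 ÷ (5.5 × 10³) = 33716810.6752…
Multiplication/division keeps the fewest significant figures: 967.1 → 4 s.f., 426.6 → 4 s.f., 497 → 3 s.f., 904.4 → 4 s.f., 5.5 × 10³ → 2 s.f.; limit is 2.
Rounded to 2 significant figures: 3.4 × 10⁷.

3.4 × 10⁷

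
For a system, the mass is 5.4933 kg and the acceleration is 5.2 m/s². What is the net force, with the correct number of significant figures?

net force = 5.4933 kg × 5.2 m/s² = 28.56516 N.
5.4933 has 5 significant figures; 5.2 has 2.
Division/multiplication keeps the fewest: 2 significant figures.
Rounded: 29 N.

29 N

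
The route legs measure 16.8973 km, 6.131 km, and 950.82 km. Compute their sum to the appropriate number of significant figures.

973.85 km

16.8973 km + 6.131 km + 950.82 km = 973.8483 km.
Addition/subtraction keeps the fewest decimal places: 16.8973 → 4 decimal places, 6.131 → 3 decimal places, 950.82 → 2 decimal places; limit is 2.
Rounded to 2 decimal places: 973.85 km.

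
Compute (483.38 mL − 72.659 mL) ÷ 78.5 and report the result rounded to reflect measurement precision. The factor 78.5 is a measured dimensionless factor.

5.23 mL

483.38 mL − 72.659 mL = 410.721 mL; the difference is limited to 2 decimal places (5 s.f.).
Carrying full precision, 410.721 ÷ 78.5 = 5.23211464968… mL; 78.5 has 3 s.f., so the result keeps min(5, 3) = 3 s.f.
Rounded to 3 significant figures: 5.23 mL.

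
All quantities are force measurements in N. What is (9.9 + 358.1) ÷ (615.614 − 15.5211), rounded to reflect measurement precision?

0.6132

9.9 + 358.1 = 368.0, limited to 1 d.p. → 4 s.f.; 615.614 − 15.5211 = 600.0929, limited to 3 d.p. → 6 s.f.
Carrying full precision, 368.0 ÷ 600.0929 = 0.61323838359…; keep min(4, 6) = 4 s.f.
Rounded to 4 significant figures: 0.6132.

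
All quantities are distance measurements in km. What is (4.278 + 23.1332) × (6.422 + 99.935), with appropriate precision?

2915.4 km²

4.278 + 23.1332 = 27.4112, limited to 3 d.p. → 5 s.f.; 6.422 + 99.935 = 106.357, limited to 3 d.p. → 6 s.f.
Carrying full precision, 27.4112 × 106.357 = 2915.3729984; keep min(5, 6) = 5 s.f.
Rounded to 5 significant figures: 2915.4 km².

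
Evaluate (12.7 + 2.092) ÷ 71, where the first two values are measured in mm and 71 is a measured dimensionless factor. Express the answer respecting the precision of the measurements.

12.7 mm + 2.092 mm = 14.792 mm; the sum is limited to 1 decimal place (3 s.f.).
Carrying full precision, 14.792 ÷ 71 = 0.208338028169… mm; 71 has 2 s.f., so the result keeps min(3, 2) = 2 s.f.
Rounded to 2 significant figures: 0.21 mm.

0.21 mm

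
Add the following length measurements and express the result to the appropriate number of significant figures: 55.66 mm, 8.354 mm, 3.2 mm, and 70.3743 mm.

55.66 mm + 8.354 mm + 3.2 mm + 70.3743 mm = 137.5883 mm.
Addition/subtraction keeps the fewest decimal places: 55.66 → 2 decimal places, 8.354 → 3 decimal places, 3.2 → 1 decimal place, 70.3743 → 4 decimal places; limit is 1.
Rounded to 1 decimal place: 1.376 × 10^2 mm.

1.376 × 10^2 mm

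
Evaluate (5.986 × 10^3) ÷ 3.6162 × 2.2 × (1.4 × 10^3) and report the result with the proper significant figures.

5.1 × 10^6

(5.986 × 10^3) ÷ 3.6162 × 2.2 × (1.4 × 10^3) = 5098412.69841…
Multiplication/division keeps the fewest significant figures: 5.986 × 10^3 → 4 s.f., 3.6162 → 5 s.f., 2.2 → 2 s.f., 1.4 × 10^3 → 2 s.f.; limit is 2.
Rounded to 2 significant figures: 5.1 × 10^6.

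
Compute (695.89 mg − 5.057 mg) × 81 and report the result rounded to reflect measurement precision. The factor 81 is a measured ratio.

5.6 × 10⁴ mg

695.89 mg − 5.057 mg = 690.833 mg; the difference is limited to 2 decimal places (5 s.f.).
Carrying full precision, 690.833 × 81 = 55957.473 mg; 81 has 2 s.f., so the result keeps min(5, 2) = 2 s.f.
Rounded to 2 significant figures: 5.6 × 10⁴ mg.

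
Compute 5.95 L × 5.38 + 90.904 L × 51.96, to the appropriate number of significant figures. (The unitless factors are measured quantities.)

4755 L

5.95 × 5.38 = 32.011 → 32.0 L (3 s.f., last digit at the 10^-1 place).
90.904 × 51.96 = 4723.37184 → 4723 L (4 s.f., last digit at the 10^0 place).
Sum: 4755.38284 L; keep the coarser place, 10^0.
Result: 4755 L.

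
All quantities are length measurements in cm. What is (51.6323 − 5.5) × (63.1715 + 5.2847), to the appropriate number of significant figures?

3.16 × 10^3 cm²

51.6323 − 5.5 = 46.1323, limited to 1 d.p. → 3 s.f.; 63.1715 + 5.2847 = 68.4562, limited to 4 d.p. → 6 s.f.
Carrying full precision, 46.1323 × 68.4562 = 3158.04195526; keep min(3, 6) = 3 s.f.
Rounded to 3 significant figures: 3.16 × 10^3 cm².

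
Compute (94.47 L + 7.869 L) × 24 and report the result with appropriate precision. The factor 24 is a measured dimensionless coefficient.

2.5 × 10^3 L

94.47 L + 7.869 L = 102.339 L; the sum is limited to 2 decimal places (5 s.f.).
Carrying full precision, 102.339 × 24 = 2456.136 L; 24 has 2 s.f., so the result keeps min(5, 2) = 2 s.f.
Rounded to 2 significant figures: 2.5 × 10^3 L.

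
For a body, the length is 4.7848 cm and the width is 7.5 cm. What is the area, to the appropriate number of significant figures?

36 cm²

area = 4.7848 cm × 7.5 cm = 35.886 cm².
4.7848 has 5 significant figures; 7.5 has 2.
Division/multiplication keeps the fewest: 2 significant figures.
Rounded: 36 cm².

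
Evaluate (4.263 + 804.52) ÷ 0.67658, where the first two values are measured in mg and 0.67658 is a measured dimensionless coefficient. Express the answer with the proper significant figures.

4.263 mg + 804.52 mg = 808.783 mg; the sum is limited to 2 decimal places (5 s.f.).
Carrying full precision, 808.783 ÷ 0.67658 = 1195.39891809… mg; 0.67658 has 5 s.f., so the result keeps min(5, 5) = 5 s.f.
Rounded to 5 significant figures: 1195.4 mg.

1195.4 mg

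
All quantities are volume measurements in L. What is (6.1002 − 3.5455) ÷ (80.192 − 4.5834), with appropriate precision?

0.033788

6.1002 − 3.5455 = 2.5547, limited to 4 d.p. → 5 s.f.; 80.192 − 4.5834 = 75.6086, limited to 3 d.p. → 5 s.f.
Carrying full precision, 2.5547 ÷ 75.6086 = 0.0337884843788…; keep min(5, 5) = 5 s.f.
Rounded to 5 significant figures: 0.033788.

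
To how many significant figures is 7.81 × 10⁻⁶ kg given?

3

7.81 × 10⁻⁶: in scientific notation every digit of the coefficient is significant.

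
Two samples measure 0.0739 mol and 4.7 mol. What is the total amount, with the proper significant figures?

0.0739 mol + 4.7 mol = 4.7739 mol.
Addition/subtraction keeps the fewest decimal places: 0.0739 → 4 decimal places, 4.7 → 1 decimal place; limit is 1.
Rounded to 1 decimal place: 4.8 mol.

4.8 mol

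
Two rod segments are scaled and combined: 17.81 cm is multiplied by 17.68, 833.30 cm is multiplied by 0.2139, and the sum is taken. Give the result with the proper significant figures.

17.81 × 17.68 = 314.8808 → 314.9 cm (4 s.f., last digit at the 10^-1 place).
833.30 × 0.2139 = 178.24287 → 178.2 cm (4 s.f., last digit at the 10^-1 place).
Sum: 493.12367 cm; keep the coarser place, 10^-1.
Result: 493.1 cm.

493.1 cm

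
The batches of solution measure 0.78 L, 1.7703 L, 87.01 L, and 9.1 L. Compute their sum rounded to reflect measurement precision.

98.7 L

0.78 L + 1.7703 L + 87.01 L + 9.1 L = 98.6603 L.
Addition/subtraction keeps the fewest decimal places: 0.78 → 2 decimal places, 1.7703 → 4 decimal places, 87.01 → 2 decimal places, 9.1 → 1 decimal place; limit is 1.
Rounded to 1 decimal place: 98.7 L.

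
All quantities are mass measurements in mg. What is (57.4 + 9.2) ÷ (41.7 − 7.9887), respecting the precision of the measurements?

57.4 + 9.2 = 66.6, limited to 1 d.p. → 3 s.f.; 41.7 − 7.9887 = 33.7113, limited to 1 d.p. → 3 s.f.
Carrying full precision, 66.6 ÷ 33.7113 = 1.97559868649…; keep min(3, 3) = 3 s.f.
Rounded to 3 significant figures: 1.98.

1.98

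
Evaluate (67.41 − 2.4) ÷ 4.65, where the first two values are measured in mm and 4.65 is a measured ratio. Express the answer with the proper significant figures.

14.0 mm

67.41 mm − 2.4 mm = 65.01 mm; the difference is limited to 1 decimal place (3 s.f.).
Carrying full precision, 65.01 ÷ 4.65 = 13.9806451613… mm; 4.65 has 3 s.f., so the result keeps min(3, 3) = 3 s.f.
Rounded to 3 significant figures: 14.0 mm.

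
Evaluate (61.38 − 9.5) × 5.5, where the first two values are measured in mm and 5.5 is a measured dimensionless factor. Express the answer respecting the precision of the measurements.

2.9 × 10^2 mm

61.38 mm − 9.5 mm = 51.88 mm; the difference is limited to 1 decimal place (3 s.f.).
Carrying full precision, 51.88 × 5.5 = 285.34 mm; 5.5 has 2 s.f., so the result keeps min(3, 2) = 2 s.f.
Rounded to 2 significant figures: 2.9 × 10^2 mm.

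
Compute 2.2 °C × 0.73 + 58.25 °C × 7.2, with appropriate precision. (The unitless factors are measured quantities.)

2.2 × 0.73 = 1.606 → 1.6 °C (2 s.f., last digit at the 10^-1 place).
58.25 × 7.2 = 419.4 → 4.2 × 10² °C (2 s.f., last digit at the 10^1 place).
Sum: 421.006 °C; keep the coarser place, 10^1.
Result: 4.2 × 10² °C.

4.2 × 10² °C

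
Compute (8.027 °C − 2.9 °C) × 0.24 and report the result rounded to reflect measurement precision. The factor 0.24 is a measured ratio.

8.027 °C − 2.9 °C = 5.127 °C; the difference is limited to 1 decimal place (2 s.f.).
Carrying full precision, 5.127 × 0.24 = 1.23048 °C; 0.24 has 2 s.f., so the result keeps min(2, 2) = 2 s.f.
Rounded to 2 significant figures: 1.2 °C.

1.2 °C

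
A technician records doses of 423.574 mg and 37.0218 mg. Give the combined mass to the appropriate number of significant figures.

423.574 mg + 37.0218 mg = 460.5958 mg.
Addition/subtraction keeps the fewest decimal places: 423.574 → 3 decimal places, 37.0218 → 4 decimal places; limit is 3.
Rounded to 3 decimal places: 460.596 mg.

460.596 mg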